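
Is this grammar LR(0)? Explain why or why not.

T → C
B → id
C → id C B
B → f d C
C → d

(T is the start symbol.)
Augment with T' → T and build the canonical LR(0) collection (I0 = CLOSURE({[T' → . T]}), then GOTO on every symbol after a dot until no new states appear). It has 11 states:
  I0: { [C → . d], [C → . id C B], [T → . C], [T' → . T] }  — shift
  I1: { [T → C .] }  — reduce
  I2: { [T' → T .] }  — accept
  I3: { [C → d .] }  — reduce
  I4: { [C → . d], [C → . id C B], [C → id . C B] }  — shift
  I5: { [B → . f d C], [B → . id], [C → id C . B] }  — shift
  I6: { [C → id C B .] }  — reduce
  I7: { [B → f . d C] }  — shift
  I8: { [B → id .] }  — reduce
  I9: { [B → f d . C], [C → . d], [C → . id C B] }  — shift
  I10: { [B → f d C .] }  — reduce

Every state is either a pure shift/goto state or contains exactly one complete item and nothing to shift — no conflicts. The grammar is LR(0).

Answer: Yes, the grammar is LR(0)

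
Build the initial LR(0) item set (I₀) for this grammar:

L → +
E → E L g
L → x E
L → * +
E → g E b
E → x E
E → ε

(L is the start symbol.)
First, augment the grammar with L' → L
I₀ = CLOSURE({ [L' → . L] }):
  [L' → . L] has the dot before L: add [L → . +], [L → . x E], [L → . * +]
No further items can be added.

I₀ = { [L → . * +], [L → . +], [L → . x E], [L' → . L] }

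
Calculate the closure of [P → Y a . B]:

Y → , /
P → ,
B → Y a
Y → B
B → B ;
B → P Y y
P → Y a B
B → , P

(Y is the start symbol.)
Start with: [P → Y a . B]
  [P → Y a . B] has the dot before B: add [B → . Y a], [B → . B ;], [B → . P Y y], [B → . , P]
  [B → . Y a] has the dot before Y: add [Y → . , /], [Y → . B]
  [B → . P Y y] has the dot before P: add [P → . ,], [P → . Y a B]
No further items can be added.

CLOSURE = { [B → . , P], [B → . B ;], [B → . P Y y], [B → . Y a], [P → . ,], [P → . Y a B], [P → Y a . B], [Y → . , /], [Y → . B] }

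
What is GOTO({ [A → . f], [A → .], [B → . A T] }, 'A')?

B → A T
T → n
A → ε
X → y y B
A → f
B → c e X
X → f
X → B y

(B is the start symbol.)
GOTO(I, 'A') = CLOSURE({ [A → αX.β] : [A → α.Xβ] ∈ I, X = 'A' })

Items with dot before 'A', with the dot advanced:
  [B → . A T] → [B → A . T]
Closure of the advanced items:
  [B → A . T] has the dot before T: add [T → . n]

GOTO = { [B → A . T], [T → . n] }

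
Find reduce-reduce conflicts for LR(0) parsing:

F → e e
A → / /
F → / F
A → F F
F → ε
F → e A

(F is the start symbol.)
Yes — I7: [F → .] vs [F → e e .]; I9: [A → / / .] vs [F → .]

A reduce-reduce conflict occurs when an LR(0) state has two complete items [A → α .] and [B → β .] — both call for a reduction, and with no lookahead the parser cannot choose between them.

Augment with F' → F and build the canonical LR(0) collection (I0 = CLOSURE({[F' → . F]}), then GOTO on every symbol after a dot until no new states appear). It has 11 states:
  I0: { [F → . / F], [F → . e A], [F → . e e], [F → .], [F' → . F] }  — shift, reduce
  I1: { [F → . / F], [F → . e A], [F → . e e], [F → .], [F → / . F] }  — shift, reduce
  I2: { [F' → F .] }  — accept
  I3: { [A → . / /], [A → . F F], [F → . / F], [F → . e A], [F → . e e], [F → .], [F → e . A], [F → e . e] }  — shift, reduce
  I4: { [A → / . /], [F → . / F], [F → . e A], [F → . e e], [F → .], [F → / . F] }  — shift, reduce
  I5: { [F → e A .] }  — reduce
  I6: { [A → F . F], [F → . / F], [F → . e A], [F → . e e], [F → .] }  — shift, reduce
  I7: { [A → . / /], [A → . F F], [F → . / F], [F → . e A], [F → . e e], [F → .], [F → e . A], [F → e . e], [F → e e .] }  — shift, 2 reduces
  I8: { [A → F F .] }  — reduce
  I9: { [A → / / .], [F → . / F], [F → . e A], [F → . e e], [F → .], [F → / . F] }  — shift, 2 reduces
  I10: { [F → / F .] }  — reduce

I7 contains complete items [F → .], [F → e e .] — reduce-reduce conflict.
I9 contains complete items [A → / / .], [F → .] — reduce-reduce conflict.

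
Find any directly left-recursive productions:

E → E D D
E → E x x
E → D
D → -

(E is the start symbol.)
E → E D D: LEFT RECURSIVE (starts with E)
E → E x x: LEFT RECURSIVE (starts with E)
E → D: starts with D
D → -: starts with '-'

The grammar has direct left recursion on: E.

Answer: Yes, E is left-recursive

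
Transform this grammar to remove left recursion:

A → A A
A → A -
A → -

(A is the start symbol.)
A → - A'
A' → A A'
A' → - A'
A' → ε

A is directly left-recursive. The standard transformation for
  A → A α₁ | ... | A α_m | β₁ | ... | β_n
is
  A  → β₁ A' | ... | β_n A'
  A' → α₁ A' | ... | α_m A' | ε

A → - becomes A → - A'
A → A A becomes A' → A A'
A → A - becomes A' → - A'
Add A' → ε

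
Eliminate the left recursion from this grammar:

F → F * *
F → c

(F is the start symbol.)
F is directly left-recursive. The standard transformation for
  A → A α₁ | ... | A α_m | β₁ | ... | β_n
is
  A  → β₁ A' | ... | β_n A'
  A' → α₁ A' | ... | α_m A' | ε

F → c becomes F → c F'
F → F * * becomes F' → * * F'
Add F' → ε

Resulting grammar:
F → c F'
F' → * * F'
F' → ε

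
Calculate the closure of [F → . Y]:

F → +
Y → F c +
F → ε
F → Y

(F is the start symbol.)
{ [F → . +], [F → . Y], [F → .], [Y → . F c +] }

Start with: [F → . Y]
  [F → . Y] has the dot before Y: add [Y → . F c +]
  [Y → . F c +] has the dot before F: add [F → . +], [F → .]
No further items can be added.

CLOSURE = { [F → . +], [F → . Y], [F → .], [Y → . F c +] }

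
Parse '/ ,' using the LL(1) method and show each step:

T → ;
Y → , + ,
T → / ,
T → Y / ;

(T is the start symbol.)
LL(1) parsing maintains a stack (initially the start symbol over $) and the input. At each step: if the stack top is a terminal, match it against the current input token; if it is a non-terminal N, replace it with the RHS of M[N, lookahead] (the unique production whose predict set contains the lookahead).

Stack is shown with the top on the left.

Stack  Input  Action
--------------------
T $    / , $  output T → / ,
/ , $  / , $  match '/'
, $    , $    match ','
$      $      accept

The string is accepted.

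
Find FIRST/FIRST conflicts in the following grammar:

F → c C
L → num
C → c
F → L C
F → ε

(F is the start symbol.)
No FIRST/FIRST conflicts.

A FIRST/FIRST conflict occurs when two productions N → α and N → β for the same non-terminal have FIRST(α) ∩ FIRST(β) ≠ ∅ (with ε ∈ FIRST of a nullable right-hand side, so two nullable alternatives also conflict).

FIRST sets of the non-terminals at (or reachable through a nullable prefix from) the front of some alternative:
  FIRST(L) = { 'num' }

Productions for F:
  F → c C: FIRST = { 'c' }
  F → L C: FIRST = { 'num' }
  F → ε: FIRST = { ε }
L, C have only one production, so no FIRST/FIRST conflict is possible there.

All alternatives of each non-terminal have pairwise disjoint FIRST sets.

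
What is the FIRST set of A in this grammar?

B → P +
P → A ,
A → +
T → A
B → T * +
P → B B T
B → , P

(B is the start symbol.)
{ '+' }

To compute FIRST(A), examine every production with A on the left-hand side, reading each right-hand side left to right until a non-nullable symbol is reached.

From A → +:
  - '+' is a terminal: add '+' and stop

Collecting: FIRST(A) = { '+' }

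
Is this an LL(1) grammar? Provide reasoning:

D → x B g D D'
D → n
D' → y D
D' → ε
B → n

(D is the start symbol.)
A grammar is LL(1) if for each non-terminal N with multiple productions, the predict sets of those productions are pairwise disjoint, where PREDICT(N → α) = (FIRST(α) \ {ε}) ∪ (FOLLOW(N) if α ⇒* ε).

Relevant sets:
  FOLLOW(D') = { $, 'y' }

For D:
  PREDICT(D → x B g D D') = { 'x' }
  PREDICT(D → n) = { 'n' }
For D':
  PREDICT(D' → y D) = { 'y' }
  PREDICT(D' → ε) = { $, 'y' }
B has a single production, so nothing to check there.

Conflict found: Predict set conflict for D': { 'y' }
The grammar is NOT LL(1).

Answer: No. Predict set conflict for D': { 'y' }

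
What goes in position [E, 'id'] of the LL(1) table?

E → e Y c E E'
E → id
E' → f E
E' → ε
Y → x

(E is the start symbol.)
To find M[E, 'id'], we find productions for E where 'id' is in the predict set (PREDICT(N → α) = (FIRST(α) \ {ε}) ∪ (FOLLOW(N) if α ⇒* ε)).

E → e Y c E E': PREDICT = { 'e' }
E → id: PREDICT = { 'id' }
  'id' is in predict set, so this production goes in M[E, 'id']

M[E, 'id'] = E → id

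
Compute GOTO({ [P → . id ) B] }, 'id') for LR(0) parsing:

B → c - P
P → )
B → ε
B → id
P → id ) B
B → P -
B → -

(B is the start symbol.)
{ [P → id . ) B] }

GOTO(I, 'id') = CLOSURE({ [A → αX.β] : [A → α.Xβ] ∈ I, X = 'id' })

Items with dot before 'id', with the dot advanced:
  [P → . id ) B] → [P → id . ) B]
Closure adds nothing (no advanced item has the dot before a non-terminal).

GOTO = { [P → id . ) B] }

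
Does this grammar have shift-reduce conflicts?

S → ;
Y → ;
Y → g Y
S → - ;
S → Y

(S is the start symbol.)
No shift-reduce conflicts

A shift-reduce conflict occurs when an LR(0) state has both:
  - a complete (reduce) item [A → α .] (dot at the end), and
  - a shift item [B → β . c γ] (dot before a terminal).

Augment with S' → S and build the canonical LR(0) collection (I0 = CLOSURE({[S' → . S]}), then GOTO on every symbol after a dot until no new states appear). It has 9 states:
  I0: { [S → . - ;], [S → . ;], [S → . Y], [S' → . S], [Y → . ;], [Y → . g Y] }  — shift
  I1: { [S → - . ;] }  — shift
  I2: { [S → ; .], [Y → ; .] }  — 2 reduces
  I3: { [S' → S .] }  — accept
  I4: { [S → Y .] }  — reduce
  I5: { [Y → . ;], [Y → . g Y], [Y → g . Y] }  — shift
  I6: { [Y → ; .] }  — reduce
  I7: { [Y → g Y .] }  — reduce
  I8: { [S → - ; .] }  — reduce

No state contains both a complete item and a shift item.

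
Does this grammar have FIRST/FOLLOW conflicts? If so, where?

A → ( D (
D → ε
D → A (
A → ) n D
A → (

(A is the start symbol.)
A FIRST/FOLLOW conflict occurs when a non-terminal N has a nullable alternative N → β (β ⇒* ε) and another alternative N → α with FIRST(α) ∩ FOLLOW(N) ≠ ∅: on such a lookahead the parser cannot decide between expanding α and letting N vanish via β.

Nullable non-terminals: D.
FIRST sets used below: FIRST(A) = { '(', ')' }

D: nullable alternative(s) D → ε; FOLLOW(D) = { $, '(' }
  D → ε: FIRST \ {ε} = { } — this is the only nullable alternative, skip
  D → A (: FIRST \ {ε} = { '(', ')' } — overlaps FOLLOW(D) on { '(' }: CONFLICT

A has no nullable alternative, so no FIRST/FOLLOW check is needed there.

So the grammar has 1 FIRST/FOLLOW conflict (marked CONFLICT above).

Answer: Yes. D → A '(' with FOLLOW(D) on { '(' }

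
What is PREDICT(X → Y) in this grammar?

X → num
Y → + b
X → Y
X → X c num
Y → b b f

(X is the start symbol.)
PREDICT(X → Y) = (FIRST(RHS) \ {ε}) ∪ (FOLLOW(X) if ε ∈ FIRST(RHS), i.e. RHS ⇒* ε)
FIRST(Y) = { '+', 'b' }
FIRST(Y) = { '+', 'b' }
ε ∉ FIRST(Y), so FOLLOW(X) is not added.
PREDICT(X → Y) = { '+', 'b' }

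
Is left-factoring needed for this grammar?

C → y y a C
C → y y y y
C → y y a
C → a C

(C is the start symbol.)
Yes, C has productions with common prefix 'y y'

Left-factoring is needed when two productions for the same non-terminal
share a common prefix on the right-hand side.

Productions for C:
  C → y y a C
  C → y y y y
  C → y y a
  C → a C

Found common prefix 'y y' in productions for C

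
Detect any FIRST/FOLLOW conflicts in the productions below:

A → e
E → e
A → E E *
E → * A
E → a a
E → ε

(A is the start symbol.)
Yes. E → e with FOLLOW(E) on { 'e' }; E → '*' A with FOLLOW(E) on { '*' }; E → a a with FOLLOW(E) on { 'a' }

A FIRST/FOLLOW conflict occurs when a non-terminal N has a nullable alternative N → β (β ⇒* ε) and another alternative N → α with FIRST(α) ∩ FOLLOW(N) ≠ ∅: on such a lookahead the parser cannot decide between expanding α and letting N vanish via β.

Nullable non-terminals: E.

E: nullable alternative(s) E → ε; FOLLOW(E) = { '*', 'a', 'e' }
  E → e: FIRST \ {ε} = { 'e' } — overlaps FOLLOW(E) on { 'e' }: CONFLICT
  E → * A: FIRST \ {ε} = { '*' } — overlaps FOLLOW(E) on { '*' }: CONFLICT
  E → a a: FIRST \ {ε} = { 'a' } — overlaps FOLLOW(E) on { 'a' }: CONFLICT
  E → ε: FIRST \ {ε} = { } — this is the only nullable alternative, skip

A has no nullable alternative, so no FIRST/FOLLOW check is needed there.

So the grammar has 3 FIRST/FOLLOW conflicts (marked CONFLICT above).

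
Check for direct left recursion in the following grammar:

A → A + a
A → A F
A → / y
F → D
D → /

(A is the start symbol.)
Yes, A is left-recursive

A → A + a: LEFT RECURSIVE (starts with A)
A → A F: LEFT RECURSIVE (starts with A)
A → / y: starts with '/'
F → D: starts with D
D → /: starts with '/'

The grammar has direct left recursion on: A.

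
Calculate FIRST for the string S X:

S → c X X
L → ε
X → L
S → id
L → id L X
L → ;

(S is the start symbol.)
{ 'c', 'id' }

FIRST sets of the non-terminals involved (from the grammar, by fixed-point iteration):
  FIRST(S) = { 'c', 'id' }

To compute FIRST(S X), process the symbols left to right:
Symbol S is a non-terminal. Add FIRST(S) \ {ε} = { 'c', 'id' }
S is not nullable (ε ∉ FIRST(S)), so stop here.
FIRST(S X) = { 'c', 'id' }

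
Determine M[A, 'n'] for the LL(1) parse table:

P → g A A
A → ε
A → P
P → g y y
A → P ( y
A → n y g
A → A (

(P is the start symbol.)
To find M[A, 'n'], we find productions for A where 'n' is in the predict set (PREDICT(N → α) = (FIRST(α) \ {ε}) ∪ (FOLLOW(N) if α ⇒* ε)).

Relevant sets:
  FIRST(P) = { 'g' }
  FIRST(A) = { '(', 'g', 'n', ε }
  FOLLOW(A) = { $, '(', 'g', 'n' }

A → ε: PREDICT = { $, '(', 'g', 'n' }
  'n' is in predict set, so this production goes in M[A, 'n']
A → P: PREDICT = { 'g' }
A → P ( y: PREDICT = { 'g' }
A → n y g: PREDICT = { 'n' }
  'n' is in predict set, so this production goes in M[A, 'n']
A → A (: PREDICT = { '(', 'g', 'n' }
  'n' is in predict set, so this production goes in M[A, 'n']

M[A, 'n'] = A → ε, A → n y g, A → A (  (a multiply-defined cell — the grammar is not LL(1))

Answer: A → ε, A → n y g, A → A (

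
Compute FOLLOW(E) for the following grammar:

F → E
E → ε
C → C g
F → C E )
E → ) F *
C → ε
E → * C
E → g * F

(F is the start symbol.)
{ $, ')', '*' }

To compute FOLLOW(E), find every occurrence of E on a right-hand side N → α E β: add FIRST(β) \ {ε}, and if β is empty or nullable also add FOLLOW(N). Iterate to a fixed point.

In F → E: E is at the end, add FOLLOW(F)
In F → C E ): E is followed by ')', add FIRST(')') \ {ε} = { ')' }

The FOLLOW sets referred to above (computed the same way, to a fixed point):
  FOLLOW(F) = { $, ')', '*' }

Taking the union: FOLLOW(E) = { $, ')', '*' }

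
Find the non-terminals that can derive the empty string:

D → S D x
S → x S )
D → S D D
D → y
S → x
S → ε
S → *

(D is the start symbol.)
A non-terminal is nullable if it can derive ε (the empty string): either it has an ε-production, or it has a production whose right-hand side consists entirely of nullable non-terminals.

ε-productions: S → ε
So S is immediately nullable.
No further non-terminal can be added: every production for the remaining non-terminals contains a terminal or a non-nullable non-terminal.
Nullable = { 'S' }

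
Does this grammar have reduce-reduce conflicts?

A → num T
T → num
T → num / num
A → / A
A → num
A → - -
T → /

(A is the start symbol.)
No reduce-reduce conflicts

A reduce-reduce conflict occurs when an LR(0) state has two complete items [A → α .] and [B → β .] — both call for a reduction, and with no lookahead the parser cannot choose between them.

Augment with A' → A and build the canonical LR(0) collection (I0 = CLOSURE({[A' → . A]}), then GOTO on every symbol after a dot until no new states appear). It has 12 states:
  I0: { [A → . - -], [A → . / A], [A → . num T], [A → . num], [A' → . A] }  — shift
  I1: { [A → - . -] }  — shift
  I2: { [A → . - -], [A → . / A], [A → . num T], [A → . num], [A → / . A] }  — shift
  I3: { [A' → A .] }  — accept
  I4: { [A → num . T], [A → num .], [T → . /], [T → . num / num], [T → . num] }  — shift, reduce
  I5: { [T → / .] }  — reduce
  I6: { [A → num T .] }  — reduce
  I7: { [T → num . / num], [T → num .] }  — shift, reduce
  I8: { [T → num / . num] }  — shift
  I9: { [T → num / num .] }  — reduce
  I10: { [A → / A .] }  — reduce
  I11: { [A → - - .] }  — reduce

No state contains more than one complete item.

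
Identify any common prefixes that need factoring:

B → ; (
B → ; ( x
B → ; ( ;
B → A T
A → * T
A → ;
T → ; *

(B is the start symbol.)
Yes, B has productions with common prefix '; ('

Left-factoring is needed when two productions for the same non-terminal
share a common prefix on the right-hand side.

Productions for B:
  B → ; (
  B → ; ( x
  B → ; ( ;
  B → A T
Productions for A:
  A → * T
  A → ;

Found common prefix '; (' in productions for B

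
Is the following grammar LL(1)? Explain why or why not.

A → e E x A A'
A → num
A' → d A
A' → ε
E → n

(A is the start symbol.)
A grammar is LL(1) if for each non-terminal N with multiple productions, the predict sets of those productions are pairwise disjoint, where PREDICT(N → α) = (FIRST(α) \ {ε}) ∪ (FOLLOW(N) if α ⇒* ε).

Relevant sets:
  FOLLOW(A') = { $, 'd' }

For A:
  PREDICT(A → e E x A A') = { 'e' }
  PREDICT(A → num) = { 'num' }
For A':
  PREDICT(A' → d A) = { 'd' }
  PREDICT(A' → ε) = { $, 'd' }
E has a single production, so nothing to check there.

Conflict found: Predict set conflict for A': { 'd' }
The grammar is NOT LL(1).

Answer: No. Predict set conflict for A': { 'd' }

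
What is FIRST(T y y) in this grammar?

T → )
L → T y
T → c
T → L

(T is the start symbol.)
{ ')', 'c' }

FIRST sets of the non-terminals involved (from the grammar, by fixed-point iteration):
  FIRST(T) = { ')', 'c' }

To compute FIRST(T y y), process the symbols left to right:
Symbol T is a non-terminal. Add FIRST(T) \ {ε} = { ')', 'c' }
T is not nullable (ε ∉ FIRST(T)), so stop here.
FIRST(T y y) = { ')', 'c' }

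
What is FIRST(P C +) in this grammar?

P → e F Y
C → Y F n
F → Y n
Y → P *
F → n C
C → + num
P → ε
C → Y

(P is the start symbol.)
{ '*', '+', 'e' }

FIRST sets of the non-terminals involved (from the grammar, by fixed-point iteration):
  FIRST(P) = { 'e', ε }
  FIRST(C) = { '*', '+', 'e' }

To compute FIRST(P C +), process the symbols left to right:
Symbol P is a non-terminal. Add FIRST(P) \ {ε} = { 'e' }
P is nullable (ε ∈ FIRST(P)), continue to the next symbol.
Symbol C is a non-terminal. Add FIRST(C) \ {ε} = { '*', '+', 'e' }
C is not nullable (ε ∉ FIRST(C)), so stop here.
FIRST(P C +) = { '*', '+', 'e' }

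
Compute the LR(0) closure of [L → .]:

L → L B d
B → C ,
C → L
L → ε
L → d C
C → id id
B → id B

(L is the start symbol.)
To compute CLOSURE, for each item [A → α.Bβ] where B is a non-terminal, add [B → .γ] for all productions B → γ; repeat for the newly added items until nothing changes.

Start with: [L → .]
The dot is at the end, so nothing is added.

CLOSURE = { [L → .] }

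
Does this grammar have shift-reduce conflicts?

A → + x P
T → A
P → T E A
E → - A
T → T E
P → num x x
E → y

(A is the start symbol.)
Yes — I11: [T → T E .] vs [A → . + x P]

Augment with A' → A and build the canonical LR(0) collection (I0 = CLOSURE({[A' → . A]}), then GOTO on every symbol after a dot until no new states appear). It has 15 states:
  I0: { [A → . + x P], [A' → . A] }  — shift
  I1: { [A → + . x P] }  — shift
  I2: { [A' → A .] }  — accept
  I3: { [A → + x . P], [A → . + x P], [P → . T E A], [P → . num x x], [T → . A], [T → . T E] }  — shift
  I4: { [T → A .] }  — reduce
  I5: { [A → + x P .] }  — reduce
  I6: { [E → . - A], [E → . y], [P → T . E A], [T → T . E] }  — shift
  I7: { [P → num . x x] }  — shift
  I8: { [P → num x . x] }  — shift
  I9: { [P → num x x .] }  — reduce
  I10: { [A → . + x P], [E → - . A] }  — shift
  I11: { [A → . + x P], [P → T E . A], [T → T E .] }  — shift, reduce
  I12: { [E → y .] }  — reduce
  I13: { [P → T E A .] }  — reduce
  I14: { [E → - A .] }  — reduce

I11 contains reduce item [T → T E .] and shift item [A → . + x P] — shift-reduce conflict.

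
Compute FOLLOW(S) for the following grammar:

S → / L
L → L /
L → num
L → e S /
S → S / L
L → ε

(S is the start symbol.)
{ $, '/' }

To compute FOLLOW(S), find every occurrence of S on a right-hand side N → α S β: add FIRST(β) \ {ε}, and if β is empty or nullable also add FOLLOW(N). Iterate to a fixed point.

S is the start symbol, so $ ∈ FOLLOW(S).
In L → e S /: S is followed by '/', add FIRST('/') \ {ε} = { '/' }
In S → S / L: S is followed by '/' L, add FIRST('/' L) \ {ε} = { '/' }

Taking the union: FOLLOW(S) = { $, '/' }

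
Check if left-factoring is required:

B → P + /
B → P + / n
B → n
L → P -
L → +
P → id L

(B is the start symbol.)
Yes, B has productions with common prefix 'P + /'

Left-factoring is needed when two productions for the same non-terminal
share a common prefix on the right-hand side.

Productions for B:
  B → P + /
  B → P + / n
  B → n
Productions for L:
  L → P -
  L → +

Found common prefix 'P + /' in productions for B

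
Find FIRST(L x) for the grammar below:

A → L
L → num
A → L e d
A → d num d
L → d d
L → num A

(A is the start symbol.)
{ 'd', 'num' }

FIRST sets of the non-terminals involved (from the grammar, by fixed-point iteration):
  FIRST(L) = { 'd', 'num' }

To compute FIRST(L x), process the symbols left to right:
Symbol L is a non-terminal. Add FIRST(L) \ {ε} = { 'd', 'num' }
L is not nullable (ε ∉ FIRST(L)), so stop here.
FIRST(L x) = { 'd', 'num' }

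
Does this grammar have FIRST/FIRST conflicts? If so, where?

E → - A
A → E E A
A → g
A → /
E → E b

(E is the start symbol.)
Yes. E → '-' A / E → E b on { '-' }

FIRST sets of the non-terminals at (or reachable through a nullable prefix from) the front of some alternative:
  FIRST(E) = { '-' }

Productions for E:
  E → - A: FIRST = { '-' }
  E → E b: FIRST = { '-' }
Productions for A:
  A → E E A: FIRST = { '-' }
  A → g: FIRST = { 'g' }
  A → /: FIRST = { '/' }

Conflict for E: E → - A and E → E b
  Overlap: { '-' }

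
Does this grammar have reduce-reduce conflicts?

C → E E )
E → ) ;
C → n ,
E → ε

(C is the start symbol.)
No reduce-reduce conflicts

A reduce-reduce conflict occurs when an LR(0) state has two complete items [A → α .] and [B → β .] — both call for a reduction, and with no lookahead the parser cannot choose between them.

Augment with C' → C and build the canonical LR(0) collection (I0 = CLOSURE({[C' → . C]}), then GOTO on every symbol after a dot until no new states appear). It has 9 states:
  I0: { [C → . E E )], [C → . n ,], [C' → . C], [E → . ) ;], [E → .] }  — shift, reduce
  I1: { [E → ) . ;] }  — shift
  I2: { [C' → C .] }  — accept
  I3: { [C → E . E )], [E → . ) ;], [E → .] }  — shift, reduce
  I4: { [C → n . ,] }  — shift
  I5: { [C → n , .] }  — reduce
  I6: { [C → E E . )] }  — shift
  I7: { [C → E E ) .] }  — reduce
  I8: { [E → ) ; .] }  — reduce

No state contains more than one complete item.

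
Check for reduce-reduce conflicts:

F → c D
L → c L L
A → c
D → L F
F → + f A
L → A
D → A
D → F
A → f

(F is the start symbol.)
Augment with F' → F and build the canonical LR(0) collection (I0 = CLOSURE({[F' → . F]}), then GOTO on every symbol after a dot until no new states appear). It has 17 states:
  I0: { [F → . + f A], [F → . c D], [F' → . F] }  — shift
  I1: { [F → + . f A] }  — shift
  I2: { [F' → F .] }  — accept
  I3: { [A → . c], [A → . f], [D → . A], [D → . F], [D → . L F], [F → . + f A], [F → . c D], [F → c . D], [L → . A], [L → . c L L] }  — shift
  I4: { [D → A .], [L → A .] }  — 2 reduces
  I5: { [F → c D .] }  — reduce
  I6: { [D → F .] }  — reduce
  I7: { [D → L . F], [F → . + f A], [F → . c D] }  — shift
  I8: { [A → . c], [A → . f], [A → c .], [D → . A], [D → . F], [D → . L F], [F → . + f A], [F → . c D], [F → c . D], [L → . A], [L → . c L L], [L → c . L L] }  — shift, reduce
  I9: { [A → f .] }  — reduce
  I10: { [A → . c], [A → . f], [D → L . F], [F → . + f A], [F → . c D], [L → . A], [L → . c L L], [L → c L . L] }  — shift
  I11: { [L → A .] }  — reduce
  I12: { [D → L F .] }  — reduce
  I13: { [L → c L L .] }  — reduce
  I14: { [A → . c], [A → . f], [F → + f . A] }  — shift
  I15: { [F → + f A .] }  — reduce
  I16: { [A → c .] }  — reduce

I4 contains complete items [D → A .], [L → A .] — reduce-reduce conflict.

Answer: Yes — I4: [D → A .] vs [L → A .]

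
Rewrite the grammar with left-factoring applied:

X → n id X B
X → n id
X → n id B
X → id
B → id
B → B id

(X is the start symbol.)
X → n id X'
X' → X B
X' → ε
X' → B
X → id
B → id
B → B id

Left-factoring transforms A → αβ₁ | αβ₂ into A → αA' and A' → β₁ | β₂
(α is the longest common prefix among the alternatives). Repeat until
no nonterminal has two alternatives with a common prefix.

Round 1: X has alternatives sharing prefix 'n id'. Introduce X': X → n id X'
  Add: X' → X B
  Add: X' → ε
  Add: X' → B

No remaining common prefixes — done.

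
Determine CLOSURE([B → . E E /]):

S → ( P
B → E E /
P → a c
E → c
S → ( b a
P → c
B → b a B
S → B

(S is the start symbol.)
To compute CLOSURE, for each item [A → α.Bβ] where B is a non-terminal, add [B → .γ] for all productions B → γ; repeat for the newly added items until nothing changes.

Start with: [B → . E E /]
  [B → . E E /] has the dot before E: add [E → . c]
No further items can be added.

CLOSURE = { [B → . E E /], [E → . c] }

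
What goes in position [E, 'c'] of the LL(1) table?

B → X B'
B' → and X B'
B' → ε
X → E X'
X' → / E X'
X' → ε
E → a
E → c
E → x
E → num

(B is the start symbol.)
To find M[E, 'c'], we find productions for E where 'c' is in the predict set (PREDICT(N → α) = (FIRST(α) \ {ε}) ∪ (FOLLOW(N) if α ⇒* ε)).

E → a: PREDICT = { 'a' }
E → c: PREDICT = { 'c' }
  'c' is in predict set, so this production goes in M[E, 'c']
E → x: PREDICT = { 'x' }
E → num: PREDICT = { 'num' }

M[E, 'c'] = E → c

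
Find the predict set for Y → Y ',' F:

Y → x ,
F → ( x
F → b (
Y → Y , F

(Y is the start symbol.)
{ 'x' }

PREDICT(Y → Y ',' F) = (FIRST(RHS) \ {ε}) ∪ (FOLLOW(Y) if ε ∈ FIRST(RHS), i.e. RHS ⇒* ε)
FIRST(Y) = { 'x' }
FIRST(Y ',' F) = { 'x' }
ε ∉ FIRST(Y ',' F), so FOLLOW(Y) is not added.
PREDICT(Y → Y ',' F) = { 'x' }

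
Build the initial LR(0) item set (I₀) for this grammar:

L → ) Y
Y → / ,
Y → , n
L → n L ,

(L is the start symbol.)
{ [L → . ) Y], [L → . n L ,], [L' → . L] }

First, augment the grammar with L' → L
I₀ = CLOSURE({ [L' → . L] }):
  [L' → . L] has the dot before L: add [L → . ) Y], [L → . n L ,]
No further items can be added.

I₀ = { [L → . ) Y], [L → . n L ,], [L' → . L] }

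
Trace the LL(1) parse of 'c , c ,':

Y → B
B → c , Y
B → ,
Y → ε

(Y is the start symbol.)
LL(1) parsing maintains a stack (initially the start symbol over $) and the input. At each step: if the stack top is a terminal, match it against the current input token; if it is a non-terminal N, replace it with the RHS of M[N, lookahead] (the unique production whose predict set contains the lookahead).

Stack is shown with the top on the left.

Stack    Input      Action
--------------------------
Y $      c , c , $  output Y → B
B $      c , c , $  output B → c , Y
c , Y $  c , c , $  match 'c'
, Y $    , c , $    match ','
Y $      c , $      output Y → B
B $      c , $      output B → c , Y
c , Y $  c , $      match 'c'
, Y $    , $        match ','
Y $      $          output Y → ε
$        $          accept

The string is accepted.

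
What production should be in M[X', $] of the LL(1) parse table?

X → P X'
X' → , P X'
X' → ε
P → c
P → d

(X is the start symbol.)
To find M[X', $], we find productions for X' where $ is in the predict set (PREDICT(N → α) = (FIRST(α) \ {ε}) ∪ (FOLLOW(N) if α ⇒* ε)).

Relevant sets:
  FOLLOW(X') = { $ }

X' → , P X': PREDICT = { ',' }
X' → ε: PREDICT = { $ }
  $ is in predict set, so this production goes in M[X', $]

M[X', $] = X' → ε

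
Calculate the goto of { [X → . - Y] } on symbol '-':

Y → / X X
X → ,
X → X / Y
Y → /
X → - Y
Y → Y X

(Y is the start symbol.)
{ [X → - . Y], [Y → . / X X], [Y → . /], [Y → . Y X] }

GOTO(I, '-') = CLOSURE({ [A → αX.β] : [A → α.Xβ] ∈ I, X = '-' })

Items with dot before '-', with the dot advanced:
  [X → . - Y] → [X → - . Y]
Closure of the advanced items:
  [X → - . Y] has the dot before Y: add [Y → . / X X], [Y → . /], [Y → . Y X]

GOTO = { [X → - . Y], [Y → . / X X], [Y → . /], [Y → . Y X] }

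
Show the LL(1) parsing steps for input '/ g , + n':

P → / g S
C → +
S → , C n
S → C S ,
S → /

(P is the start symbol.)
Stack is shown with the top on the left.

Stack    Input        Action
----------------------------
P $      / g , + n $  output P → / g S
/ g S $  / g , + n $  match '/'
g S $    g , + n $    match 'g'
S $      , + n $      output S → , C n
, C n $  , + n $      match ','
C n $    + n $        output C → +
+ n $    + n $        match '+'
n $      n $          match 'n'
$        $            accept

The string is accepted.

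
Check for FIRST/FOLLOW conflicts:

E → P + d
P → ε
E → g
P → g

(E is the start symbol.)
Nullable non-terminals: P.

P: nullable alternative(s) P → ε; FOLLOW(P) = { '+' }
  P → ε: FIRST \ {ε} = { } — this is the only nullable alternative, skip
  P → g: FIRST \ {ε} = { 'g' } — disjoint from FOLLOW(P)

E has no nullable alternative, so no FIRST/FOLLOW check is needed there.

No FIRST/FOLLOW conflicts found.

Answer: No FIRST/FOLLOW conflicts.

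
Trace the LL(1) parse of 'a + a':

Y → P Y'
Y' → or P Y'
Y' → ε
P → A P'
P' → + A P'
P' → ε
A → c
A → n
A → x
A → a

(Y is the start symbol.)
Stack is shown with the top on the left.

Stack        Input    Action
----------------------------
Y $          a + a $  output Y → P Y'
P Y' $       a + a $  output P → A P'
A P' Y' $    a + a $  output A → a
a P' Y' $    a + a $  match 'a'
P' Y' $      + a $    output P' → + A P'
+ A P' Y' $  + a $    match '+'
A P' Y' $    a $      output A → a
a P' Y' $    a $      match 'a'
P' Y' $      $        output P' → ε
Y' $         $        output Y' → ε
$            $        accept

The string is accepted.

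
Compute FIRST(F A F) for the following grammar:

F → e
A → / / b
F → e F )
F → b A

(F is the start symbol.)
FIRST sets of the non-terminals involved (from the grammar, by fixed-point iteration):
  FIRST(F) = { 'b', 'e' }

To compute FIRST(F A F), process the symbols left to right:
Symbol F is a non-terminal. Add FIRST(F) \ {ε} = { 'b', 'e' }
F is not nullable (ε ∉ FIRST(F)), so stop here.
FIRST(F A F) = { 'b', 'e' }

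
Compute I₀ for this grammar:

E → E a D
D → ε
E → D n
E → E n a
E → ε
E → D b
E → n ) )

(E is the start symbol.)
{ [D → .], [E → . D b], [E → . D n], [E → . E a D], [E → . E n a], [E → . n ) )], [E → .], [E' → . E] }

First, augment the grammar with E' → E
I₀ = CLOSURE({ [E' → . E] }):
  [E' → . E] has the dot before E: add [E → . E a D], [E → . D n], [E → . E n a], [E → .], [E → . D b], [E → . n ) )]
  [E → . D n] has the dot before D: add [D → .]
No further items can be added.

I₀ = { [D → .], [E → . D b], [E → . D n], [E → . E a D], [E → . E n a], [E → . n ) )], [E → .], [E' → . E] }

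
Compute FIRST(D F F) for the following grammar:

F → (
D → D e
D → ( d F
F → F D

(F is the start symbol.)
FIRST sets of the non-terminals involved (from the grammar, by fixed-point iteration):
  FIRST(D) = { '(' }

To compute FIRST(D F F), process the symbols left to right:
Symbol D is a non-terminal. Add FIRST(D) \ {ε} = { '(' }
D is not nullable (ε ∉ FIRST(D)), so stop here.
FIRST(D F F) = { '(' }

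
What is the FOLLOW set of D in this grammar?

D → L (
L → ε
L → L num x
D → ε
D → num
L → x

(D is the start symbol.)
{ $ }

To compute FOLLOW(D), find every occurrence of D on a right-hand side N → α D β: add FIRST(β) \ {ε}, and if β is empty or nullable also add FOLLOW(N). Iterate to a fixed point.

D is the start symbol, so $ ∈ FOLLOW(D).
D does not occur on any right-hand side.

Taking the union: FOLLOW(D) = { $ }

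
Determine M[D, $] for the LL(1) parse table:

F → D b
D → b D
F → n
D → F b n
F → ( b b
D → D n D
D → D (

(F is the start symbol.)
To find M[D, $], we find productions for D where $ is in the predict set (PREDICT(N → α) = (FIRST(α) \ {ε}) ∪ (FOLLOW(N) if α ⇒* ε)).

Relevant sets:
  FIRST(F) = { '(', 'b', 'n' }
  FIRST(D) = { '(', 'b', 'n' }

D → b D: PREDICT = { 'b' }
D → F b n: PREDICT = { '(', 'b', 'n' }
D → D n D: PREDICT = { '(', 'b', 'n' }
D → D (: PREDICT = { '(', 'b', 'n' }

M[D, $] is empty (no production applies)

Answer: Empty (error entry)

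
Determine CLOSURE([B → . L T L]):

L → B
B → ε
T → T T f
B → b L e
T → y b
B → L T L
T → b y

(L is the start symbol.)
To compute CLOSURE, for each item [A → α.Bβ] where B is a non-terminal, add [B → .γ] for all productions B → γ; repeat for the newly added items until nothing changes.

Start with: [B → . L T L]
  [B → . L T L] has the dot before L: add [L → . B]
  [L → . B] has the dot before B: add [B → .], [B → . b L e]
No further items can be added.

CLOSURE = { [B → . L T L], [B → . b L e], [B → .], [L → . B] }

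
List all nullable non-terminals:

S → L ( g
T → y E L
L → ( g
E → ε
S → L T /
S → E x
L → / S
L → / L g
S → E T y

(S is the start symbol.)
{ 'E' }

ε-productions: E → ε
So E is immediately nullable.
No further non-terminal can be added: every production for the remaining non-terminals contains a terminal or a non-nullable non-terminal.
Nullable = { 'E' }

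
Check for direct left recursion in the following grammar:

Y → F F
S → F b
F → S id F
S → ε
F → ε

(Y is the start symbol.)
Direct left recursion occurs when N → N α for some non-terminal N (the right-hand side begins with the left-hand side itself).

Y → F F: starts with F
S → F b: starts with F
F → S id F: starts with S
S → ε: starts with ε
F → ε: starts with ε

No direct left recursion found.

Answer: No direct left recursion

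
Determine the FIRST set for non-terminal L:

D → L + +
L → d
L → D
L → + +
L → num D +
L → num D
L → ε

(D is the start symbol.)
{ '+', 'd', 'num', ε }

To compute FIRST(L), examine every production with L on the left-hand side, reading each right-hand side left to right until a non-nullable symbol is reached.

FIRST sets of the other non-terminals involved (by the same procedure, iterated to a fixed point):
  FIRST(D) = { '+', 'd', 'num' }

From L → d:
  - d is a terminal: add 'd' and stop
From L → D:
  - D is a non-terminal: add FIRST(D) \ {ε} = { '+', 'd', 'num' }
    D is not nullable, so stop
From L → + +:
  - '+' is a terminal: add '+' and stop
From L → num D +:
  - num is a terminal: add 'num' and stop
From L → num D:
  - num is a terminal: add 'num' and stop
From L → ε:
  - ε-production, so ε ∈ FIRST(L)

Collecting: FIRST(L) = { '+', 'd', 'num', ε }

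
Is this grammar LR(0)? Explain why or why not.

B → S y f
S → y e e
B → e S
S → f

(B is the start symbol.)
Yes, the grammar is LR(0)

Augment with B' → B and build the canonical LR(0) collection (I0 = CLOSURE({[B' → . B]}), then GOTO on every symbol after a dot until no new states appear). It has 11 states:
  I0: { [B → . S y f], [B → . e S], [B' → . B], [S → . f], [S → . y e e] }  — shift
  I1: { [B' → B .] }  — accept
  I2: { [B → S . y f] }  — shift
  I3: { [B → e . S], [S → . f], [S → . y e e] }  — shift
  I4: { [S → f .] }  — reduce
  I5: { [S → y . e e] }  — shift
  I6: { [S → y e . e] }  — shift
  I7: { [S → y e e .] }  — reduce
  I8: { [B → e S .] }  — reduce
  I9: { [B → S y . f] }  — shift
  I10: { [B → S y f .] }  — reduce

Every state is either a pure shift/goto state or contains exactly one complete item and nothing to shift — no conflicts. The grammar is LR(0).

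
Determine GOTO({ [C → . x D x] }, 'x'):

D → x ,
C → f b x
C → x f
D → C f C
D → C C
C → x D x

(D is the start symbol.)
GOTO(I, 'x') = CLOSURE({ [A → αX.β] : [A → α.Xβ] ∈ I, X = 'x' })

Items with dot before 'x', with the dot advanced:
  [C → . x D x] → [C → x . D x]
Closure of the advanced items:
  [C → x . D x] has the dot before D: add [D → . x ,], [D → . C f C], [D → . C C]
  [D → . C f C] has the dot before C: add [C → . f b x], [C → . x f], [C → . x D x]

GOTO = { [C → . f b x], [C → . x D x], [C → . x f], [C → x . D x], [D → . C C], [D → . C f C], [D → . x ,] }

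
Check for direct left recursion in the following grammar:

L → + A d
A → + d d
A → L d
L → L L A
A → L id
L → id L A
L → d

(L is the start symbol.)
Direct left recursion occurs when N → N α for some non-terminal N (the right-hand side begins with the left-hand side itself).

L → + A d: starts with '+'
A → + d d: starts with '+'
A → L d: starts with L
L → L L A: LEFT RECURSIVE (starts with L)
A → L id: starts with L
L → id L A: starts with id
L → d: starts with d

The grammar has direct left recursion on: L.

Answer: Yes, L is left-recursive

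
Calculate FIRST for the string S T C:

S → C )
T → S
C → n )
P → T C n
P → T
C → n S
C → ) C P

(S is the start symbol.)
FIRST sets of the non-terminals involved (from the grammar, by fixed-point iteration):
  FIRST(S) = { ')', 'n' }

To compute FIRST(S T C), process the symbols left to right:
Symbol S is a non-terminal. Add FIRST(S) \ {ε} = { ')', 'n' }
S is not nullable (ε ∉ FIRST(S)), so stop here.
FIRST(S T C) = { ')', 'n' }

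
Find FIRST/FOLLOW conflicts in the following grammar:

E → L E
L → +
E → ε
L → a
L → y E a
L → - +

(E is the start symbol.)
A FIRST/FOLLOW conflict occurs when a non-terminal N has a nullable alternative N → β (β ⇒* ε) and another alternative N → α with FIRST(α) ∩ FOLLOW(N) ≠ ∅: on such a lookahead the parser cannot decide between expanding α and letting N vanish via β.

Nullable non-terminals: E.
FIRST sets used below: FIRST(L) = { '+', '-', 'a', 'y' }

E: nullable alternative(s) E → ε; FOLLOW(E) = { $, 'a' }
  E → L E: FIRST \ {ε} = { '+', '-', 'a', 'y' } — overlaps FOLLOW(E) on { 'a' }: CONFLICT
  E → ε: FIRST \ {ε} = { } — this is the only nullable alternative, skip

L has no nullable alternative, so no FIRST/FOLLOW check is needed there.

So the grammar has 1 FIRST/FOLLOW conflict (marked CONFLICT above).

Answer: Yes. E → L E with FOLLOW(E) on { 'a' }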